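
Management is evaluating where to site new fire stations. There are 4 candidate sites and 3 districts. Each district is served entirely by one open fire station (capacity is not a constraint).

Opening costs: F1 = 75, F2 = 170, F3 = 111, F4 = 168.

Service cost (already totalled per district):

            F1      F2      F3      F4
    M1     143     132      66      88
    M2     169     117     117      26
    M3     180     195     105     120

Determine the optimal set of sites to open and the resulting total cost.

Open F3 only; minimum total cost 399.

For any fixed open set, each district goes to its cheapest open site; total = fixed + service.
{F3}: M1→F3 66, M2→F3 117, M3→F3 105. Service 288; fixed 111; total 399.
{F4}: service 234 + fixed 168 = 402
{F1, F3}: service 288 + fixed 186 = 474
{F1, F2, F3, F4}: service 197 + fixed 524 = 721
No other subset beats 399.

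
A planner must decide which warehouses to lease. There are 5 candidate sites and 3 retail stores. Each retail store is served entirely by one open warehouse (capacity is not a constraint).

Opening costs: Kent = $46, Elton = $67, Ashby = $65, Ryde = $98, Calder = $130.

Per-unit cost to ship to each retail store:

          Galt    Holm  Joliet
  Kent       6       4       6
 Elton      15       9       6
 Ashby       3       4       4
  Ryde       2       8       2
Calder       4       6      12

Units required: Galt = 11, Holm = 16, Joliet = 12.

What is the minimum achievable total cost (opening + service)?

Minimum total cost: 210

For any fixed open set, each retail store goes to its cheapest open site; total = fixed + service.
{Ashby}: Galt→Ashby 3·11=33, Holm→Ashby 4·16=64, Joliet→Ashby 4·12=48. Service 145; fixed 65; total 210.
{Kent}: service 202 + fixed 46 = 248
{Kent, Ryde}: Galt→Ryde 2·11=22, Holm→Kent 4·16=64, Joliet→Ryde 2·12=24. Service 110; fixed 144; total 254.
{Kent, Elton, Ashby, Ryde, Calder}: service 110 + fixed 406 = 516
No other subset beats 210.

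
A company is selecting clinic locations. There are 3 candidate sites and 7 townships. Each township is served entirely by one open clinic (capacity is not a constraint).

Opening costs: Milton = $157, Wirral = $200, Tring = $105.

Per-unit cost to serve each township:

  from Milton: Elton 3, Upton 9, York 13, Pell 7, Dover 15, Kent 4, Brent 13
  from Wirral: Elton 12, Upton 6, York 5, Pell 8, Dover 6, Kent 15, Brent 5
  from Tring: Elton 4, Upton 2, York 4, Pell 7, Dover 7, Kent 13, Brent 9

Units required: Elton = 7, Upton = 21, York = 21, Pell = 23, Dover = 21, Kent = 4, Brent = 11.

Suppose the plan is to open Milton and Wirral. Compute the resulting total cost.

Total cost: 967

Each township is assigned to its cheapest site among the open ones.
{Milton, Wirral}: Elton→Milton 3·7=21, Upton→Wirral 6·21=126, York→Wirral 5·21=105, Pell→Milton 7·23=161, Dover→Wirral 6·21=126, Kent→Milton 4·4=16, Brent→Wirral 5·11=55. Service 610; fixed 357; total 967.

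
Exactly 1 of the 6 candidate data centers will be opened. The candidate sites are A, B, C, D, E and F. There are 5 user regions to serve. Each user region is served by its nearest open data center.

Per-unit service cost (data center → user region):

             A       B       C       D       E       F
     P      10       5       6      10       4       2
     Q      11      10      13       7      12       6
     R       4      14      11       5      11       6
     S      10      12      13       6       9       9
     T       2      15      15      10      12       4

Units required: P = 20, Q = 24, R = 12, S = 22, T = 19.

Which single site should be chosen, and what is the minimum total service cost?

Choose F only; total service cost 530.

With exactly 1 open, each user region uses its cheapest among the chosen.
{F}: P→F 2·20=40, Q→F 6·24=144, R→F 6·12=72, S→F 9·22=198, T→F 4·19=76. Service cost 530.
{D}: service cost 750
{A}: service cost 770
Among all 6 size-1 choices, {F} is lowest.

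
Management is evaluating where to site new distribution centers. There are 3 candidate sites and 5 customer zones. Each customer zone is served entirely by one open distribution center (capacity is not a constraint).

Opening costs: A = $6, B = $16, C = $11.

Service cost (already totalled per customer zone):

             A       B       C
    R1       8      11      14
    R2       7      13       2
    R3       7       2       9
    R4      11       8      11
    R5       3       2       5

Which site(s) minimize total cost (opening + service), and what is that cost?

Open A only; minimum total cost 42.

For any fixed open set, each customer zone goes to its cheapest open site; total = fixed + service.
{A}: R1→A 8, R2→A 7, R3→A 7, R4→A 11, R5→A 3. Service 36; fixed 6; total 42.
{A, C}: R1→A 8, R2→C 2, R3→A 7, R4→A 11, R5→A 3. Service 31; fixed 17; total 48.
{A, B}: service 27 + fixed 22 = 49
{A, B, C}: R1→A 8, R2→C 2, R3→B 2, R4→B 8, R5→B 2. Service 22; fixed 33; total 55.
No other subset beats 42.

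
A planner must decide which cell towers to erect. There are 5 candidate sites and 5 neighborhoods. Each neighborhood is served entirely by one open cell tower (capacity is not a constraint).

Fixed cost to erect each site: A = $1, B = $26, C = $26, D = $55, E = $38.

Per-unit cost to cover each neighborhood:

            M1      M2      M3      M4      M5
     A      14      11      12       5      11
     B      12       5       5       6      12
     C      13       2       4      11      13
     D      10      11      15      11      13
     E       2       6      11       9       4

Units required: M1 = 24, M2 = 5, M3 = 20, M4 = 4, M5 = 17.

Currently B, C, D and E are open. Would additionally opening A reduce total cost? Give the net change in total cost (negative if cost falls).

Current service cost with {B, C, D, E}: 230.
Adding A: each neighborhood re-picks its cheapest; new service cost 226, saving 4.
Extra fixed cost: 1. Net change = 1 − 4 = -3.
(Totals: 375 → 372.)

Yes — net change −3 (cost falls by 3).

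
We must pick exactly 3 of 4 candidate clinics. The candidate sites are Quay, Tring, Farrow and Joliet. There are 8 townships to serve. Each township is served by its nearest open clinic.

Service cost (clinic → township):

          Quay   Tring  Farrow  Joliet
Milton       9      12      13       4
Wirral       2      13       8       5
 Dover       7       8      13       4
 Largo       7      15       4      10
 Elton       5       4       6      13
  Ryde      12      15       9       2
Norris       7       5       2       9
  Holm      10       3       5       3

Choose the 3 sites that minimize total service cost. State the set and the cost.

With exactly 3 open, each township uses its cheapest among the chosen.
{Quay, Farrow, Joliet}: Milton→Joliet 4, Wirral→Quay 2, Dover→Joliet 4, Largo→Farrow 4, Elton→Quay 5, Ryde→Joliet 2, Norris→Farrow 2, Holm→Joliet 3. Service cost 26.
{Tring, Farrow, Joliet}: service cost 28
{Quay, Tring, Joliet}: service cost 31
Among all 4 size-3 choices, {Quay, Farrow, Joliet} is lowest.

Choose Quay, Farrow and Joliet; total service cost 26.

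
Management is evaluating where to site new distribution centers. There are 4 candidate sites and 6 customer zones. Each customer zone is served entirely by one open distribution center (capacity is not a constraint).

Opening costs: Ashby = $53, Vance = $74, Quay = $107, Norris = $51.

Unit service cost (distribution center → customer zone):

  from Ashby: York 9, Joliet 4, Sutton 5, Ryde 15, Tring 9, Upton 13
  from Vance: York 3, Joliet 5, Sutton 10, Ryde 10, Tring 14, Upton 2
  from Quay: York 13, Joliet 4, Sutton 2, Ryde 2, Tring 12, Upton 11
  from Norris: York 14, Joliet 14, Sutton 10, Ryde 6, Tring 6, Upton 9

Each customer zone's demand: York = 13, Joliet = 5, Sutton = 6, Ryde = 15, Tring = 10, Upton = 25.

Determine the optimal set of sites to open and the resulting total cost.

For any fixed open set, each customer zone goes to its cheapest open site; total = fixed + service.
{Vance, Quay, Norris}: York→Vance 3·13=39, Joliet→Quay 4·5=20, Sutton→Quay 2·6=12, Ryde→Quay 2·15=30, Tring→Norris 6·10=60, Upton→Vance 2·25=50. Service 211; fixed 232; total 443.
{Vance, Norris}: York→Vance 3·13=39, Joliet→Vance 5·5=25, Sutton→Vance 10·6=60, Ryde→Norris 6·15=90, Tring→Norris 6·10=60, Upton→Vance 2·25=50. Service 324; fixed 125; total 449.
{Vance, Quay}: service 271 + fixed 181 = 452
{Ashby, Vance, Quay, Norris}: York→Vance 3·13=39, Joliet→Ashby 4·5=20, Sutton→Quay 2·6=12, Ryde→Quay 2·15=30, Tring→Norris 6·10=60, Upton→Vance 2·25=50. Service 211; fixed 285; total 496.
(All 15 nonempty subsets were checked; Vance, Quay and Norris is lowest.)

Open Vance, Quay and Norris; minimum total cost 443.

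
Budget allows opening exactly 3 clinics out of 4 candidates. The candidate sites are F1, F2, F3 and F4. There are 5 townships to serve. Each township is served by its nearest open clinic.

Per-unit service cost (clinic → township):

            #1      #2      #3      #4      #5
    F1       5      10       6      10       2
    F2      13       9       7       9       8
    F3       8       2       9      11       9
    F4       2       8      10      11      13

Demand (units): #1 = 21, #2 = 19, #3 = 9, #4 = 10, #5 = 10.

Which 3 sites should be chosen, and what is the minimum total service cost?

Choose F1, F3 and F4; total service cost 254.

With exactly 3 open, each township uses its cheapest among the chosen.
{F1, F3, F4}: #1→F4 2·21=42, #2→F3 2·19=38, #3→F1 6·9=54, #4→F1 10·10=100, #5→F1 2·10=20. Service cost 254.
{F1, F2, F3}: service cost 307
{F2, F3, F4}: service cost 313
Among all 4 size-3 choices, {F1, F3, F4} is lowest.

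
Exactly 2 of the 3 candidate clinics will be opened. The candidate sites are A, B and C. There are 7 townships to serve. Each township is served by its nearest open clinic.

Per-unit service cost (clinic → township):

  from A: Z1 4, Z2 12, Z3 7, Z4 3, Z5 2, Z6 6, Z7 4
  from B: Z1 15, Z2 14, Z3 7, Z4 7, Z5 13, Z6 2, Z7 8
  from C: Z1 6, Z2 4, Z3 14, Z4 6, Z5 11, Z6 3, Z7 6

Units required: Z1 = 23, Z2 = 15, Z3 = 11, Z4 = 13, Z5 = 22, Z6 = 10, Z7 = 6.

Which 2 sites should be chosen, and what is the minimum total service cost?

Choose A and C; total service cost 366.

With exactly 2 open, each township uses its cheapest among the chosen.
{A, C}: Z1→A 4·23=92, Z2→C 4·15=60, Z3→A 7·11=77, Z4→A 3·13=39, Z5→A 2·22=44, Z6→C 3·10=30, Z7→A 4·6=24. Service cost 366.
{A, B}: service cost 476
{B, C}: service cost 651
Among all 3 size-2 choices, {A, C} is lowest.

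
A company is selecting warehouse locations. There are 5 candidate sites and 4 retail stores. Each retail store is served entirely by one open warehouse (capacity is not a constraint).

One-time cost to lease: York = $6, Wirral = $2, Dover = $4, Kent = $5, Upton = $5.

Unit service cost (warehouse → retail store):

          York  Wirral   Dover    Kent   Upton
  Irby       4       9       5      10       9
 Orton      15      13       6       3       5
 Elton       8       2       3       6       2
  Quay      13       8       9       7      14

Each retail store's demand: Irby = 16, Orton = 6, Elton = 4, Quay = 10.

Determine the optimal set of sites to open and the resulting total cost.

Open York, Wirral and Kent; minimum total cost 173.

For any fixed open set, each retail store goes to its cheapest open site; total = fixed + service.
{York, Wirral, Kent}: Irby→York 4·16=64, Orton→Kent 3·6=18, Elton→Wirral 2·4=8, Quay→Kent 7·10=70. Service 160; fixed 13; total 173.
{York, Kent, Upton}: service 160 + fixed 16 = 176
{York, Wirral, Dover, Kent}: Irby→York 4·16=64, Orton→Kent 3·6=18, Elton→Wirral 2·4=8, Quay→Kent 7·10=70. Service 160; fixed 17; total 177.
{York, Wirral, Dover, Kent, Upton}: Irby→York 4·16=64, Orton→Kent 3·6=18, Elton→Wirral 2·4=8, Quay→Kent 7·10=70. Service 160; fixed 22; total 182.
No other subset beats 173.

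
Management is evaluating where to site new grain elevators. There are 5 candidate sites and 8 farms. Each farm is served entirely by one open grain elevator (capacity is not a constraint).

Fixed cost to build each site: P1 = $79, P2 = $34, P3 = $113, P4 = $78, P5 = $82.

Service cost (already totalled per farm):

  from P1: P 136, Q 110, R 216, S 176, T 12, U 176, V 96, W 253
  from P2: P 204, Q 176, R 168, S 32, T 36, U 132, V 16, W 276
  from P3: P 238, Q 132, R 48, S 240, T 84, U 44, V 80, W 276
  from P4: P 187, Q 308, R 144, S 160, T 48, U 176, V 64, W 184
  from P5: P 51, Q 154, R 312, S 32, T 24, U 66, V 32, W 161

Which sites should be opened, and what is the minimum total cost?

Open P3 and P5; minimum total cost 719.

For any fixed open set, each farm goes to its cheapest open site; total = fixed + service.
{P3, P5}: P→P5 51, Q→P3 132, R→P3 48, S→P5 32, T→P5 24, U→P3 44, V→P5 32, W→P5 161. Service 524; fixed 195; total 719.
{P2, P3, P5}: service 508 + fixed 229 = 737
{P1, P3, P5}: service 490 + fixed 274 = 764
{P1, P2, P3, P4, P5}: service 474 + fixed 386 = 860
No other subset beats 719.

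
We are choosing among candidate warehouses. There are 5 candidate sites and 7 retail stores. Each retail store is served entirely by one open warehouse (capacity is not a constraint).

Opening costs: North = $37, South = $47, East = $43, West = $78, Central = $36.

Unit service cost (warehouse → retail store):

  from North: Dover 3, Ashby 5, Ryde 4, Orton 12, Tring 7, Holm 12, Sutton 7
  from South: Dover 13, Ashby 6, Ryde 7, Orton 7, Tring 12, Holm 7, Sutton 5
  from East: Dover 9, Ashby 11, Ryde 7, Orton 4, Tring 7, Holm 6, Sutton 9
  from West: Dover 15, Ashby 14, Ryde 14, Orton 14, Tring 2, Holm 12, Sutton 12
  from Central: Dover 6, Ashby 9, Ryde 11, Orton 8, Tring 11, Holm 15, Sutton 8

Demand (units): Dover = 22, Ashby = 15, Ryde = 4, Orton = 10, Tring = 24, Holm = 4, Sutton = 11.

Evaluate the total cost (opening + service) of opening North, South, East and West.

Each retail store is assigned to its cheapest site among the open ones.
{North, South, East, West}: Dover→North 3·22=66, Ashby→North 5·15=75, Ryde→North 4·4=16, Orton→East 4·10=40, Tring→West 2·24=48, Holm→East 6·4=24, Sutton→South 5·11=55. Service 324; fixed 205; total 529.

Total cost: 529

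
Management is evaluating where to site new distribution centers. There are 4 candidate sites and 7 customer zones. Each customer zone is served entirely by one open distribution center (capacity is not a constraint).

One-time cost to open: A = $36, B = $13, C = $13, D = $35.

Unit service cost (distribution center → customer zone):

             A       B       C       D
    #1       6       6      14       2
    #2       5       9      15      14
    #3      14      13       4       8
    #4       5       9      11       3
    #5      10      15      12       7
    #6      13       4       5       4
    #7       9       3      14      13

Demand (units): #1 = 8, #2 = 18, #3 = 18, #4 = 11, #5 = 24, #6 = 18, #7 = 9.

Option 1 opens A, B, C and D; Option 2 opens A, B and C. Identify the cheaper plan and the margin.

Option 1 is cheaper by 91.

Option 1: {A, B, C, D}: #1→D 2·8=16, #2→A 5·18=90, #3→C 4·18=72, #4→D 3·11=33, #5→D 7·24=168, #6→B 4·18=72, #7→B 3·9=27. Service 478; fixed 97; total 575.
Option 2: {A, B, C}: #1→A 6·8=48, #2→A 5·18=90, #3→C 4·18=72, #4→A 5·11=55, #5→A 10·24=240, #6→B 4·18=72, #7→B 3·9=27. Service 604; fixed 62; total 666.
Difference: |575 − 666| = 91.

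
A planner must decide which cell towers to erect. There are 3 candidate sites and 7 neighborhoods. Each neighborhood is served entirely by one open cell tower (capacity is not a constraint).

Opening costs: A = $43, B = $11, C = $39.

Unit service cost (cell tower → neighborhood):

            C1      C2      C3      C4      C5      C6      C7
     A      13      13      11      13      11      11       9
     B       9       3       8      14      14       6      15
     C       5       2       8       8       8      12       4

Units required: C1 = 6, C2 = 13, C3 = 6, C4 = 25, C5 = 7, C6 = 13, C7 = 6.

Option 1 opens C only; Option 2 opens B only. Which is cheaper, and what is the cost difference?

Option 1 is cheaper by 189.

Option 1: {C}: C1→C 5·6=30, C2→C 2·13=26, C3→C 8·6=48, C4→C 8·25=200, C5→C 8·7=56, C6→C 12·13=156, C7→C 4·6=24. Service 540; fixed 39; total 579.
Option 2: {B}: C1→B 9·6=54, C2→B 3·13=39, C3→B 8·6=48, C4→B 14·25=350, C5→B 14·7=98, C6→B 6·13=78, C7→B 15·6=90. Service 757; fixed 11; total 768.
Difference: |579 − 768| = 189.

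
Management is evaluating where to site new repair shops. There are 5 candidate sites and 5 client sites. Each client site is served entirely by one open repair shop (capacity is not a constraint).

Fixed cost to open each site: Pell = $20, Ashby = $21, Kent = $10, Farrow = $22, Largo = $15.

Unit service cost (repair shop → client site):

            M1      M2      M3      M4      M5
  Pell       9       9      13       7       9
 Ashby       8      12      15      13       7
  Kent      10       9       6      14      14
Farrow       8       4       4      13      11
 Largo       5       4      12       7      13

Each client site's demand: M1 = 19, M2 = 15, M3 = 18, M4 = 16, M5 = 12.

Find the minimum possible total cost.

Minimum total cost: 481

For any fixed open set, each client site goes to its cheapest open site; total = fixed + service.
{Ashby, Farrow, Largo}: M1→Largo 5·19=95, M2→Farrow 4·15=60, M3→Farrow 4·18=72, M4→Largo 7·16=112, M5→Ashby 7·12=84. Service 423; fixed 58; total 481.
{Ashby, Kent, Farrow, Largo}: M1→Largo 5·19=95, M2→Farrow 4·15=60, M3→Farrow 4·18=72, M4→Largo 7·16=112, M5→Ashby 7·12=84. Service 423; fixed 68; total 491.
{Pell, Ashby, Farrow, Largo}: service 423 + fixed 78 = 501
{Pell, Ashby, Kent, Farrow, Largo}: M1→Largo 5·19=95, M2→Farrow 4·15=60, M3→Farrow 4·18=72, M4→Pell 7·16=112, M5→Ashby 7·12=84. Service 423; fixed 88; total 511.
No other subset beats 481.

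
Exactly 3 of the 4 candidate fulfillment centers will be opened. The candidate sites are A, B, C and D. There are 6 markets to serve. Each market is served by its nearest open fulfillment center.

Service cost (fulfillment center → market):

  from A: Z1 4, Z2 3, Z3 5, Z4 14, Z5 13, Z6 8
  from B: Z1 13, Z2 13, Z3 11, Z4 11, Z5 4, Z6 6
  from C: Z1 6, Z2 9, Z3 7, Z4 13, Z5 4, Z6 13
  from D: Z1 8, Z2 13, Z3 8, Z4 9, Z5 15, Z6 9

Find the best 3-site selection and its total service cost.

Choose A, B and D; total service cost 31.

With exactly 3 open, each market uses its cheapest among the chosen.
{A, B, D}: Z1→A 4, Z2→A 3, Z3→A 5, Z4→D 9, Z5→B 4, Z6→B 6. Service cost 31.
{A, B, C}: service cost 33
{A, C, D}: service cost 33
Among all 4 size-3 choices, {A, B, D} is lowest.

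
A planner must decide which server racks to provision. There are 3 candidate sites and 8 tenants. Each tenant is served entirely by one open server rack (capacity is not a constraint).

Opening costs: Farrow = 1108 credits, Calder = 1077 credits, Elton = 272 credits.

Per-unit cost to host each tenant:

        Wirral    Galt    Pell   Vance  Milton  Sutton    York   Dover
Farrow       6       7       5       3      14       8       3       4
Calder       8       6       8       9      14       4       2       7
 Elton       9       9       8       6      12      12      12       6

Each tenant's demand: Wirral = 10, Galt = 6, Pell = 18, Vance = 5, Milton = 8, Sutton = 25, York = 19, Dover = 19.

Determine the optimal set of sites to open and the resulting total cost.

For any fixed open set, each tenant goes to its cheapest open site; total = fixed + service.
{Elton}: Wirral→Elton 9·10=90, Galt→Elton 9·6=54, Pell→Elton 8·18=144, Vance→Elton 6·5=30, Milton→Elton 12·8=96, Sutton→Elton 12·25=300, York→Elton 12·19=228, Dover→Elton 6·19=114. Service 1056; fixed 272; total 1328.
{Farrow}: service 652 + fixed 1108 = 1760
{Calder}: service 688 + fixed 1077 = 1765
{Farrow, Calder, Elton}: service 511 + fixed 2457 = 2968
No other subset beats 1328.

Open Elton only; minimum total cost 1328.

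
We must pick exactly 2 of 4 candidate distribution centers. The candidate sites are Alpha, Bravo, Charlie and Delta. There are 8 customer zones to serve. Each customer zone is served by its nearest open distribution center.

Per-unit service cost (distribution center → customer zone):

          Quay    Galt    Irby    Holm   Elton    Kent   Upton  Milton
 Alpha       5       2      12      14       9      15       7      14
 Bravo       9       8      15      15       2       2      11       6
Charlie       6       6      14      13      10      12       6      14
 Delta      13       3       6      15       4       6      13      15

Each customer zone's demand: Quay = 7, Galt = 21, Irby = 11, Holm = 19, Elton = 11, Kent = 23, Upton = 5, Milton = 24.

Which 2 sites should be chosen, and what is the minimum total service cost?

With exactly 2 open, each customer zone uses its cheapest among the chosen.
{Alpha, Bravo}: Quay→Alpha 5·7=35, Galt→Alpha 2·21=42, Irby→Alpha 12·11=132, Holm→Alpha 14·19=266, Elton→Bravo 2·11=22, Kent→Bravo 2·23=46, Upton→Alpha 7·5=35, Milton→Bravo 6·24=144. Service cost 722.
{Bravo, Delta}: service cost 744
{Bravo, Charlie}: service cost 811
Among all 6 size-2 choices, {Alpha, Bravo} is lowest.

Choose Alpha and Bravo; total service cost 722.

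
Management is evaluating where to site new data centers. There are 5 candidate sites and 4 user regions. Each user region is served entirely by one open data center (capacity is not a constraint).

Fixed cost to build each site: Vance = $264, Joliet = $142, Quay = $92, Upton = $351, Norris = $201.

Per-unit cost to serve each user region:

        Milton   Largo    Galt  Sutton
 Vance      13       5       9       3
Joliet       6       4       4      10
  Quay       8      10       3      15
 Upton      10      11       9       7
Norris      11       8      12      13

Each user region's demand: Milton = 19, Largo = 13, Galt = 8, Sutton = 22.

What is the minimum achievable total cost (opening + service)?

For any fixed open set, each user region goes to its cheapest open site; total = fixed + service.
{Joliet}: Milton→Joliet 6·19=114, Largo→Joliet 4·13=52, Galt→Joliet 4·8=32, Sutton→Joliet 10·22=220. Service 418; fixed 142; total 560.
{Joliet, Quay}: Milton→Joliet 6·19=114, Largo→Joliet 4·13=52, Galt→Quay 3·8=24, Sutton→Joliet 10·22=220. Service 410; fixed 234; total 644.
{Vance, Quay}: service 307 + fixed 356 = 663
{Vance, Joliet, Quay, Upton, Norris}: Milton→Joliet 6·19=114, Largo→Joliet 4·13=52, Galt→Quay 3·8=24, Sutton→Vance 3·22=66. Service 256; fixed 1050; total 1306.
No other subset beats 560.

Minimum total cost: 560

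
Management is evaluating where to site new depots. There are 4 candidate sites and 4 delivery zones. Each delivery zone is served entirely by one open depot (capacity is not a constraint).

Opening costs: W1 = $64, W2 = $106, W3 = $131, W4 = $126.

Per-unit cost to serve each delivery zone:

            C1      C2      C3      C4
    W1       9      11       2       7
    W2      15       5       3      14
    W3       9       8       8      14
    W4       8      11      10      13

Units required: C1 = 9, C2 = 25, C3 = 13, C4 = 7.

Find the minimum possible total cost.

Minimum total cost: 451

For any fixed open set, each delivery zone goes to its cheapest open site; total = fixed + service.
{W1, W2}: C1→W1 9·9=81, C2→W2 5·25=125, C3→W1 2·13=26, C4→W1 7·7=49. Service 281; fixed 170; total 451.
{W1}: service 431 + fixed 64 = 495
{W2}: service 397 + fixed 106 = 503
{W1, W2, W3, W4}: service 272 + fixed 427 = 699
No other subset beats 451.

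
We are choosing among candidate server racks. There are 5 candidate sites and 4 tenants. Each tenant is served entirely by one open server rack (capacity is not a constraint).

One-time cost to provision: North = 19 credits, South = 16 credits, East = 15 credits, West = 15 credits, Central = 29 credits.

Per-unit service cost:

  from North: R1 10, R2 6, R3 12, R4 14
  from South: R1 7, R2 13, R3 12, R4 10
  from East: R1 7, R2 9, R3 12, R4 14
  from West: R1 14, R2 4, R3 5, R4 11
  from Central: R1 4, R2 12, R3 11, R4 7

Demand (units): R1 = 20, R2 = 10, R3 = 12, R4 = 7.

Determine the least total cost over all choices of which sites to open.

For any fixed open set, each tenant goes to its cheapest open site; total = fixed + service.
{West, Central}: R1→Central 4·20=80, R2→West 4·10=40, R3→West 5·12=60, R4→Central 7·7=49. Service 229; fixed 44; total 273.
{East, West, Central}: service 229 + fixed 59 = 288
{South, West, Central}: R1→Central 4·20=80, R2→West 4·10=40, R3→West 5·12=60, R4→Central 7·7=49. Service 229; fixed 60; total 289.
{North, South, East, West, Central}: service 229 + fixed 94 = 323
No other subset beats 273.

Minimum total cost: 273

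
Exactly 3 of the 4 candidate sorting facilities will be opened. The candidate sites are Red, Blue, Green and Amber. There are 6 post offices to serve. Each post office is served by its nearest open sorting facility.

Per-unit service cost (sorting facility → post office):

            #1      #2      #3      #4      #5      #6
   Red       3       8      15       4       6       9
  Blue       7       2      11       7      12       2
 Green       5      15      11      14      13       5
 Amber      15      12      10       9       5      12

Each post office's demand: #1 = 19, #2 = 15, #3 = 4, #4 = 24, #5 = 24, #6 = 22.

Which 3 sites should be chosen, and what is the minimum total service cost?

With exactly 3 open, each post office uses its cheapest among the chosen.
{Red, Blue, Amber}: #1→Red 3·19=57, #2→Blue 2·15=30, #3→Amber 10·4=40, #4→Red 4·24=96, #5→Amber 5·24=120, #6→Blue 2·22=44. Service cost 387.
{Red, Blue, Green}: service cost 415
{Blue, Green, Amber}: service cost 497
Among all 4 size-3 choices, {Red, Blue, Amber} is lowest.

Choose Red, Blue and Amber; total service cost 387.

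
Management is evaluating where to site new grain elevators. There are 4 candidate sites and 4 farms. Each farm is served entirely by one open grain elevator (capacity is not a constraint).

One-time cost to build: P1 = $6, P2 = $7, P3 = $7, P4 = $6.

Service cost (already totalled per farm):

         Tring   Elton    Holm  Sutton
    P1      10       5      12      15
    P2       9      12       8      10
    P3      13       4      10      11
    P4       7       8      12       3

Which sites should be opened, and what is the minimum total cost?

Open P4 only; minimum total cost 36.

For any fixed open set, each farm goes to its cheapest open site; total = fixed + service.
{P4}: Tring→P4 7, Elton→P4 8, Holm→P4 12, Sutton→P4 3. Service 30; fixed 6; total 36.
{P3, P4}: service 24 + fixed 13 = 37
{P1, P4}: service 27 + fixed 12 = 39
{P1, P2, P3, P4}: Tring→P4 7, Elton→P3 4, Holm→P2 8, Sutton→P4 3. Service 22; fixed 26; total 48.
No other subset beats 36.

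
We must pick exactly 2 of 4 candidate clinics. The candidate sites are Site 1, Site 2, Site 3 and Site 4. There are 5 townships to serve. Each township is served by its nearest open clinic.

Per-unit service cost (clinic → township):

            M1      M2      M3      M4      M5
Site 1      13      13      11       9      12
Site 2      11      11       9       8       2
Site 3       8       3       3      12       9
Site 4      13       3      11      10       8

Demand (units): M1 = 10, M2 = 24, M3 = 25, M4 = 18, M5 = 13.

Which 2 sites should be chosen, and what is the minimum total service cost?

With exactly 2 open, each township uses its cheapest among the chosen.
{Site 2, Site 3}: M1→Site 3 8·10=80, M2→Site 3 3·24=72, M3→Site 3 3·25=75, M4→Site 2 8·18=144, M5→Site 2 2·13=26. Service cost 397.
{Site 1, Site 3}: service cost 506
{Site 3, Site 4}: service cost 511
Among all 6 size-2 choices, {Site 2, Site 3} is lowest.

Choose Site 2 and Site 3; total service cost 397.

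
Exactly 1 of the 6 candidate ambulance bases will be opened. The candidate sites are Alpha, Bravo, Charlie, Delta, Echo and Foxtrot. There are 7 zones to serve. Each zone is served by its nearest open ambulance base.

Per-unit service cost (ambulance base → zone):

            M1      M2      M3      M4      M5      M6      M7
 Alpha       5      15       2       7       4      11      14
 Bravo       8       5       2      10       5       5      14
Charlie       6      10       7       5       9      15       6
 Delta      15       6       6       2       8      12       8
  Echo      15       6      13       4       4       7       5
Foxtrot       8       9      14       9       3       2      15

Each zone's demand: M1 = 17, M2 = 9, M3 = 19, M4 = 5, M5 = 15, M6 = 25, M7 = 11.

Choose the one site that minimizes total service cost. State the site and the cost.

With exactly 1 open, each zone uses its cheapest among the chosen.
{Bravo}: M1→Bravo 8·17=136, M2→Bravo 5·9=45, M3→Bravo 2·19=38, M4→Bravo 10·5=50, M5→Bravo 5·15=75, M6→Bravo 5·25=125, M7→Bravo 14·11=154. Service cost 623.
{Alpha}: service cost 782
{Foxtrot}: service cost 788
Among all 6 size-1 choices, {Bravo} is lowest.

Choose Bravo only; total service cost 623.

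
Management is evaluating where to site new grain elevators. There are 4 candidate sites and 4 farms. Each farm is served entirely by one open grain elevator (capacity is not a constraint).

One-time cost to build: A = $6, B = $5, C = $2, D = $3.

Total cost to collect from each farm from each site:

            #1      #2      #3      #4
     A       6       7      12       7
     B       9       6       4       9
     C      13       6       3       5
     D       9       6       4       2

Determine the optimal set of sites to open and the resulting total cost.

Open D only; minimum total cost 24.

For any fixed open set, each farm goes to its cheapest open site; total = fixed + service.
{D}: #1→D 9, #2→D 6, #3→D 4, #4→D 2. Service 21; fixed 3; total 24.
{C, D}: service 20 + fixed 5 = 25
{A, D}: service 18 + fixed 9 = 27
{A, B, C, D}: service 17 + fixed 16 = 33
No other subset beats 24.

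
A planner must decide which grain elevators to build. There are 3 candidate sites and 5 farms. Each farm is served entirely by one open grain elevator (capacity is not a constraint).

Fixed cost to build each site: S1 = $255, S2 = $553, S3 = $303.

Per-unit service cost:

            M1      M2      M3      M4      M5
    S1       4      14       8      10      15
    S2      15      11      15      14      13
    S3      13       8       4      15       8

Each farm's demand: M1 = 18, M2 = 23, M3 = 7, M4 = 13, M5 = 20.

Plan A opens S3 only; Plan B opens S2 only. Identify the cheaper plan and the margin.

Plan A is cheaper by 519.

Plan A: {S3}: M1→S3 13·18=234, M2→S3 8·23=184, M3→S3 4·7=28, M4→S3 15·13=195, M5→S3 8·20=160. Service 801; fixed 303; total 1104.
Plan B: {S2}: M1→S2 15·18=270, M2→S2 11·23=253, M3→S2 15·7=105, M4→S2 14·13=182, M5→S2 13·20=260. Service 1070; fixed 553; total 1623.
Difference: |1104 − 1623| = 519.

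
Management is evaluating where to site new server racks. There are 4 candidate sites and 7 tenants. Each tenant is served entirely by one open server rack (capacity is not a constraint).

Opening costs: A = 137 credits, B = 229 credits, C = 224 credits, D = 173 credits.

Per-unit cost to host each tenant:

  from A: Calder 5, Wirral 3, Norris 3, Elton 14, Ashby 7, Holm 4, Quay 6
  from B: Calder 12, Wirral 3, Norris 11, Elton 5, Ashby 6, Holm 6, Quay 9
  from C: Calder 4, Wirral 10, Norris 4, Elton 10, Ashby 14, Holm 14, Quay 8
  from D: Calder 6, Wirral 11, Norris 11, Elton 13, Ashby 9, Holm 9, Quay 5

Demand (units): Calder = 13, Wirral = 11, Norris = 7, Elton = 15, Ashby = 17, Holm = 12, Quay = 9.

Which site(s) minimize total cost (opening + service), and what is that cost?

For any fixed open set, each tenant goes to its cheapest open site; total = fixed + service.
{A}: Calder→A 5·13=65, Wirral→A 3·11=33, Norris→A 3·7=21, Elton→A 14·15=210, Ashby→A 7·17=119, Holm→A 4·12=48, Quay→A 6·9=54. Service 550; fixed 137; total 687.
{A, B}: service 398 + fixed 366 = 764
{B}: Calder→B 12·13=156, Wirral→B 3·11=33, Norris→B 11·7=77, Elton→B 5·15=75, Ashby→B 6·17=102, Holm→B 6·12=72, Quay→B 9·9=81. Service 596; fixed 229; total 825.
{A, B, C, D}: service 376 + fixed 763 = 1139
No other subset beats 687.

Open A only; minimum total cost 687.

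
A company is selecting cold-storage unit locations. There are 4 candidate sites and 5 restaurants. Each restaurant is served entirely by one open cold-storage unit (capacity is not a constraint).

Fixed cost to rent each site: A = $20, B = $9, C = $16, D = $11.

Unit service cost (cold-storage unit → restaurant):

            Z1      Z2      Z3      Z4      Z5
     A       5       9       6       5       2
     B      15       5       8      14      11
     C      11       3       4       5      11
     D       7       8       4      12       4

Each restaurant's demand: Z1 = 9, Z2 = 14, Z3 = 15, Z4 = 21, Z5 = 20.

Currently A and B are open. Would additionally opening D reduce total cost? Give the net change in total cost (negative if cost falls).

Current service cost with {A, B}: 350.
Adding D: each restaurant re-picks its cheapest; new service cost 320, saving 30.
Extra fixed cost: 11. Net change = 11 − 30 = -19.
(Totals: 379 → 360.)

Yes — net change −19 (cost falls by 19).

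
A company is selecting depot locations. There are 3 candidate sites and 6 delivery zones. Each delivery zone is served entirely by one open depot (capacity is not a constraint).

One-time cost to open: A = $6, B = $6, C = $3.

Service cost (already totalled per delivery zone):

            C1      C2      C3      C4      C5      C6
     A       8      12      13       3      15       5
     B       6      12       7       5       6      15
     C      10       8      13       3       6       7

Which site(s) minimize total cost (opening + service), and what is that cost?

For any fixed open set, each delivery zone goes to its cheapest open site; total = fixed + service.
{B, C}: C1→B 6, C2→C 8, C3→B 7, C4→C 3, C5→B 6, C6→C 7. Service 37; fixed 9; total 46.
{A, B, C}: service 35 + fixed 15 = 50
{C}: C1→C 10, C2→C 8, C3→C 13, C4→C 3, C5→C 6, C6→C 7. Service 47; fixed 3; total 50.
No other subset beats 46.

Open B and C; minimum total cost 46.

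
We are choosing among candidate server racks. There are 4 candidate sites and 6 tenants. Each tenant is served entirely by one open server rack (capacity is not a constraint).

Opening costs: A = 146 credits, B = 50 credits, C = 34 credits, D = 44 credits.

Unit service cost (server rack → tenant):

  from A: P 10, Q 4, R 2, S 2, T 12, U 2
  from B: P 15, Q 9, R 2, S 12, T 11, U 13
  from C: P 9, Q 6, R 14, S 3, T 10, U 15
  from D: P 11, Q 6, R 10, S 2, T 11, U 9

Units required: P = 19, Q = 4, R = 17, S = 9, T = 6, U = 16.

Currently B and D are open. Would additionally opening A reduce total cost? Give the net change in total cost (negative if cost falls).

No — net change +7 (cost rises by 7).

Current service cost with {B, D}: 495.
Adding A: each tenant re-picks its cheapest; new service cost 356, saving 139.
Extra fixed cost: 146. Net change = 146 − 139 = 7.
(Totals: 589 → 596.)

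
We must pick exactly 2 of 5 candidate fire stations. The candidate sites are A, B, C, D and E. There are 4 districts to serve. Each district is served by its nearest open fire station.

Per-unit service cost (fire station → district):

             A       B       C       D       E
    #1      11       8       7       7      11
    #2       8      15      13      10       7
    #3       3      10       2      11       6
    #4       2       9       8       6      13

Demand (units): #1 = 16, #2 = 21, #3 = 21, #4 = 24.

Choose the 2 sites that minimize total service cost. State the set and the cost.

With exactly 2 open, each district uses its cheapest among the chosen.
{A, C}: #1→C 7·16=112, #2→A 8·21=168, #3→C 2·21=42, #4→A 2·24=48. Service cost 370.
{A, D}: service cost 391
{A, B}: service cost 407
Among all 10 size-2 choices, {A, C} is lowest.

Choose A and C; total service cost 370.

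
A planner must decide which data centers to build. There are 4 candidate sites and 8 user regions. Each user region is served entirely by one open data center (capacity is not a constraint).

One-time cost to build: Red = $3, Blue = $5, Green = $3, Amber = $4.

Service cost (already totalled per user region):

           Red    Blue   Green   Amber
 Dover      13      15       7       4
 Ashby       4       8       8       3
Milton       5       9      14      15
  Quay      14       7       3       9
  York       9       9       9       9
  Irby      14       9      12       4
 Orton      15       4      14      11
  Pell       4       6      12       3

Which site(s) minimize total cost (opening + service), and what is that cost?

Open Red, Blue, Green and Amber; minimum total cost 50.

For any fixed open set, each user region goes to its cheapest open site; total = fixed + service.
{Red, Blue, Green, Amber}: Dover→Amber 4, Ashby→Amber 3, Milton→Red 5, Quay→Green 3, York→Red 9, Irby→Amber 4, Orton→Blue 4, Pell→Amber 3. Service 35; fixed 15; total 50.
{Red, Blue, Amber}: service 39 + fixed 12 = 51
{Blue, Green, Amber}: service 39 + fixed 12 = 51
{Red}: service 78 + fixed 3 = 81
(All 15 nonempty subsets were checked; Red, Blue, Green and Amber is lowest.)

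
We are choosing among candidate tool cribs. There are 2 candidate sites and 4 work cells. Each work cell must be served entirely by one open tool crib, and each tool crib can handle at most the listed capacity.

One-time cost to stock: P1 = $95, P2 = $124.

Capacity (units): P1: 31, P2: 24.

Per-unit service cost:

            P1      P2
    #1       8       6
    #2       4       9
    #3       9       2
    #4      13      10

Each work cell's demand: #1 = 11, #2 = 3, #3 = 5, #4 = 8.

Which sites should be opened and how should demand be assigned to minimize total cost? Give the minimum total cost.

Minimum total cost: 344

Open {P1}: #1→P1 8·11=88, #2→P1 4·3=12, #3→P1 9·5=45, #4→P1 13·8=104.
Loads: P1 carries 27/31. Service 249; fixed 95; total 344.
Next best feasible plan costs 387.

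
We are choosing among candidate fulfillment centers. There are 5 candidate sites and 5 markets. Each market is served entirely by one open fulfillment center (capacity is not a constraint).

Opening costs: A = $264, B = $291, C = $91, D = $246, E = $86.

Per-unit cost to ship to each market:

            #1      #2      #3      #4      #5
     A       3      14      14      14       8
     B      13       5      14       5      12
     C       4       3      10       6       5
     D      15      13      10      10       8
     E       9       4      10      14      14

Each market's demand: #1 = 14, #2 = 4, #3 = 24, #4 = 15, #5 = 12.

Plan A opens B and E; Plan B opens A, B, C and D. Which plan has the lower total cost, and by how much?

Plan A: {B, E}: #1→E 9·14=126, #2→E 4·4=16, #3→E 10·24=240, #4→B 5·15=75, #5→B 12·12=144. Service 601; fixed 377; total 978.
Plan B: {A, B, C, D}: #1→A 3·14=42, #2→C 3·4=12, #3→C 10·24=240, #4→B 5·15=75, #5→C 5·12=60. Service 429; fixed 892; total 1321.
Difference: |978 − 1321| = 343.

Plan A is cheaper by 343.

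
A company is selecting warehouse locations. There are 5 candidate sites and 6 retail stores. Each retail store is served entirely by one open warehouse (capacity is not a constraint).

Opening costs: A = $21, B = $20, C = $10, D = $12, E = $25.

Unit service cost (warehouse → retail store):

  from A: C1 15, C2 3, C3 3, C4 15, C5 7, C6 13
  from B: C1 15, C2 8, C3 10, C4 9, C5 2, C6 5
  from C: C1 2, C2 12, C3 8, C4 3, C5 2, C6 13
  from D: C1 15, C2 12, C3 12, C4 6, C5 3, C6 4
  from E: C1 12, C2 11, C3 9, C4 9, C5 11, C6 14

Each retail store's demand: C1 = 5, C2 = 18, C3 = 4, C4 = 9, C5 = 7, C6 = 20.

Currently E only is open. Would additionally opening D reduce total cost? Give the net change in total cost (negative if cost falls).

Current service cost with {E}: 732.
Adding D: each retail store re-picks its cheapest; new service cost 449, saving 283.
Extra fixed cost: 12. Net change = 12 − 283 = -271.
(Totals: 757 → 486.)

Yes — net change −271 (cost falls by 271).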